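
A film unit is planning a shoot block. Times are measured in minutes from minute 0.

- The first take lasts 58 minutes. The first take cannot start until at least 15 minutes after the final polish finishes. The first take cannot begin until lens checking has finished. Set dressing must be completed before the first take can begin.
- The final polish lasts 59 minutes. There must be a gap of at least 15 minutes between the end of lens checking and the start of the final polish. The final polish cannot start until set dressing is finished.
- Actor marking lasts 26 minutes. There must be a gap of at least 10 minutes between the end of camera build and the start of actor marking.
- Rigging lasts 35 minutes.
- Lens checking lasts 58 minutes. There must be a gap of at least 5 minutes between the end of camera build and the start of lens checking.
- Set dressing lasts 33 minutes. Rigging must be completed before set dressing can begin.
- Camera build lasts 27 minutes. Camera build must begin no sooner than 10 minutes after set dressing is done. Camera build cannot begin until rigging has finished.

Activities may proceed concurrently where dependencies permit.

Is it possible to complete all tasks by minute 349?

Yes

Nothing blocks rigging, so it runs from minute 0 to minute 35.
Set dressing waits on rigging (finishes minute 35), so it starts at minute 35 and finishes at 35 + 33 = minute 68.
Camera build needs all of set dressing (finishes minute 68, plus 10-minute gap → minute 78); rigging (finishes minute 35). That puts its earliest start at minute 78; it finishes at 78 + 27 = minute 105.
After camera build (finishes minute 105, plus 10-minute gap → minute 115), actor marking can start at minute 115 and finishes at minute 141.
Lens checking waits on camera build (finishes minute 105, plus 5-minute gap → minute 110), so it starts at minute 110 and finishes at 110 + 58 = minute 168.
The final polish cannot start until lens checking (finishes minute 168, plus 15-minute gap → minute 183); set dressing (finishes minute 68). The controlling bound is minute 183, so the final polish finishes at 183 + 59 = minute 242.
The first take has to wait for the final polish (finishes minute 242, plus 15-minute gap → minute 257); lens checking (finishes minute 168); set dressing (finishes minute 68). The latest of these is minute 257, so the first take runs minute 257 to 257 + 58 = minute 315.
Every task is finished by minute 315, which is no later than the deadline of 349, so the schedule is feasible.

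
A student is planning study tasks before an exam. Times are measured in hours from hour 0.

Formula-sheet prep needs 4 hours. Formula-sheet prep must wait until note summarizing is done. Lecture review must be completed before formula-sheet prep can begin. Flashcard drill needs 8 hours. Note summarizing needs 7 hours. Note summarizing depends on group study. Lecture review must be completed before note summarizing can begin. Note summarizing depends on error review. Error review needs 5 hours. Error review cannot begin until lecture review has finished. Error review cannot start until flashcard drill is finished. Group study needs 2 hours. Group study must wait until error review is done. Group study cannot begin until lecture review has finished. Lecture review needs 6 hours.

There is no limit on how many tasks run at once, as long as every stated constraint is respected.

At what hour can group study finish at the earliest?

Nothing blocks flashcard drill, so it runs from hour 0 to hour 8.
Lecture review can start immediately at hour 0; it finishes at hour 6.
Error review needs all of lecture review (finishes hour 6); flashcard drill (finishes hour 8). That puts its earliest start at hour 8; it finishes at 8 + 5 = hour 13.
Group study cannot start until error review (finishes hour 13); lecture review (finishes hour 6). The controlling bound is hour 13, so group study finishes at 13 + 2 = hour 15.

15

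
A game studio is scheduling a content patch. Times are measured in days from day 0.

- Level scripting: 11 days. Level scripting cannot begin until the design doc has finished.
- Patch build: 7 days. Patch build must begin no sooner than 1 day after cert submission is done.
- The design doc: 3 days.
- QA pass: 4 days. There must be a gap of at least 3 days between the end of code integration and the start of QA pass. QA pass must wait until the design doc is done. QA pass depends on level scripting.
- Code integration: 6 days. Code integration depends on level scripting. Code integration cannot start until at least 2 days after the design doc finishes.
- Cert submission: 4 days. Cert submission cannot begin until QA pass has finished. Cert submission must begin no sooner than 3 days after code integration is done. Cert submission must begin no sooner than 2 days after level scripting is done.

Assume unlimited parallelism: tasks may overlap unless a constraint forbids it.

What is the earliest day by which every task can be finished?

39

Nothing blocks the design doc, so it runs from day 0 to day 3.
Level scripting waits on the design doc (finishes day 3), so it starts at day 3 and finishes at 3 + 11 = day 14.
For code integration: level scripting (finishes day 14); the design doc (finishes day 3, plus 2-day gap → day 5). Taking the maximum gives a start of day 14, and it finishes at 14 + 6 = day 20.
QA pass needs all of code integration (finishes day 20, plus 3-day gap → day 23); the design doc (finishes day 3); level scripting (finishes day 14). That puts its earliest start at day 23; it finishes at 23 + 4 = day 27.
Cert submission has to wait for QA pass (finishes day 27); code integration (finishes day 20, plus 3-day gap → day 23); level scripting (finishes day 14, plus 2-day gap → day 16). The latest of these is day 27, so cert submission runs day 27 to 27 + 4 = day 31.
After cert submission (finishes day 31, plus 1-day gap → day 32), patch build can start at day 32 and finishes at day 39.
All tasks are finished once the last one completes. Finish times: The design doc at 3, Level scripting at 14, Code integration at 20, QA pass at 27, Cert submission at 31, Patch build at 39. The latest is day 39.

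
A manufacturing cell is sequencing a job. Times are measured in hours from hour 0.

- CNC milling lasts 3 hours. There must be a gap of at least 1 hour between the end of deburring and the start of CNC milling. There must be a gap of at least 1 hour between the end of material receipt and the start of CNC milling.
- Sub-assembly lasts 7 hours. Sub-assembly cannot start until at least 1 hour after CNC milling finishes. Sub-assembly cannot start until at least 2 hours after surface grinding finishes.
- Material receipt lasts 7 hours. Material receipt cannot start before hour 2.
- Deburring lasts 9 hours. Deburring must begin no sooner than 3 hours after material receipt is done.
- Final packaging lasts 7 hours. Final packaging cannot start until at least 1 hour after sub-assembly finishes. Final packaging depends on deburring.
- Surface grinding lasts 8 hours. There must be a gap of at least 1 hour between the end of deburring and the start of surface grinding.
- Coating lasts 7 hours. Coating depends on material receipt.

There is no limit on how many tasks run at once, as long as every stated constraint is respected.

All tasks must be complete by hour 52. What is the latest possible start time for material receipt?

Final packaging has no dependents, so it just needs to finish by hour 52. Starting by 52 − 7 = hour 45 achieves that.
Since final packaging (must start by hour 45, minus 1-hour gap → hour 44) depends on it, sub-assembly must finish by hour 44. Backing off its 7-hour duration gives a latest start of hour 37.
CNC milling must finish before sub-assembly (must start by hour 37, minus 1-hour gap → hour 36). With a 3-hour duration, CNC milling must start by 36 − 3 = hour 33.
Since sub-assembly (must start by hour 37, minus 2-hour gap → hour 35) depends on it, surface grinding must finish by hour 35. Backing off its 8-hour duration gives a latest start of hour 27.
Deburring has several dependents: CNC milling (must start by hour 33, minus 1-hour gap → hour 32); surface grinding (must start by hour 27, minus 1-hour gap → hour 26); final packaging (must start by hour 45). The earliest of those limits is hour 26, so deburring must start by 26 − 9 = hour 17.
Coating must finish by hour 52; it takes 7 hours, so it must start by 52 − 7 = hour 45.
Material receipt has several dependents: deburring (must start by hour 17, minus 3-hour gap → hour 14); CNC milling (must start by hour 33, minus 1-hour gap → hour 32); coating (must start by hour 45). The earliest of those limits is hour 14, so material receipt must start by 14 − 7 = hour 7.

7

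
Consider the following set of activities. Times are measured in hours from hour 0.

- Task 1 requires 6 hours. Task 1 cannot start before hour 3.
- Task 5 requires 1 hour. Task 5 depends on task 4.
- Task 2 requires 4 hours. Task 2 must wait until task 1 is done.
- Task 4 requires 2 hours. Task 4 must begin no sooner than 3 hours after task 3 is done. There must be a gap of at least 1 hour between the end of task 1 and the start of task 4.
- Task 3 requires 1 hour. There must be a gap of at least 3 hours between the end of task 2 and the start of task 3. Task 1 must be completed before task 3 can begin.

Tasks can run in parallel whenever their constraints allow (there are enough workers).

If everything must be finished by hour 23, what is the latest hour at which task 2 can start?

To finish by hour 23, task 5 (duration 1) must start no later than hour 22.
Task 4 has to be done before task 5 (must start by hour 22). That means finishing by hour 22, i.e. starting by 22 − 2 = hour 20.
Task 3 feeds into task 4 (must start by hour 20, minus 3-hour gap → hour 17); so task 3 must finish by hour 17 and therefore start by hour 16.
Task 2 has to be done before task 3 (must start by hour 16, minus 3-hour gap → hour 13). That means finishing by hour 13, i.e. starting by 13 − 4 = hour 9.

9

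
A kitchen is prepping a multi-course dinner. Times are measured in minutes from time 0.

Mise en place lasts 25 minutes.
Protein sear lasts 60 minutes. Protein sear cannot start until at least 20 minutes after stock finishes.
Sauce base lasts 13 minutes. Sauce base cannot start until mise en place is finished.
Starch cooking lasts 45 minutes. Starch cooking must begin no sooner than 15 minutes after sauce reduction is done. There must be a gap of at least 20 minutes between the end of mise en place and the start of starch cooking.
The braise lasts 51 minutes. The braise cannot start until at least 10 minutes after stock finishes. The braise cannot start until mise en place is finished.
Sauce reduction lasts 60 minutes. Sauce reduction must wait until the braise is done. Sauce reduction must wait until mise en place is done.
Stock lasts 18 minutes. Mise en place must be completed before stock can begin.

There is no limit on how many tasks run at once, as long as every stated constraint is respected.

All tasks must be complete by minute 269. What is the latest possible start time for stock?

Nothing follows starch cooking; the deadline of minute 269 is its only limit. It must start by 269 − 45 = minute 224.
Sauce reduction must finish before starch cooking (must start by minute 224, minus 15-minute gap → minute 209). With a 60-minute duration, sauce reduction must start by 209 − 60 = minute 149.
The braise must finish before sauce reduction (must start by minute 149). With a 51-minute duration, the braise must start by 149 − 51 = minute 98.
Nothing follows protein sear; the deadline of minute 269 is its only limit. It must start by 269 − 60 = minute 209.
For stock: the braise (must start by minute 98, minus 10-minute gap → minute 88); protein sear (must start by minute 209, minus 20-minute gap → minute 189). The most restrictive is minute 88; with an 18-minute duration, stock must start by minute 70.

70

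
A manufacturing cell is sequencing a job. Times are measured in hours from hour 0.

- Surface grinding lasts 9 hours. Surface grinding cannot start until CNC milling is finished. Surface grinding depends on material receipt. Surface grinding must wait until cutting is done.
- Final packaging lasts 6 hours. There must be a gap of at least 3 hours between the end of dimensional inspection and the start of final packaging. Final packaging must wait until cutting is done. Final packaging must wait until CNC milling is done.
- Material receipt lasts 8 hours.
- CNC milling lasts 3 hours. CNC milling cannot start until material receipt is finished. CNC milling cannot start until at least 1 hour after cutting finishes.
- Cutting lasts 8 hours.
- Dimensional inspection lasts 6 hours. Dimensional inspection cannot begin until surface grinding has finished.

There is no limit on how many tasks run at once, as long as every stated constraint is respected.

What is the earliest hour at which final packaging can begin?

Nothing blocks cutting, so it runs from hour 0 to hour 8.
Nothing blocks material receipt, so it runs from hour 0 to hour 8.
CNC milling cannot start until material receipt (finishes hour 8); cutting (finishes hour 8, plus 1-hour gap → hour 9). The controlling bound is hour 9, so CNC milling finishes at 9 + 3 = hour 12.
Surface grinding needs all of CNC milling (finishes hour 12); material receipt (finishes hour 8); cutting (finishes hour 8). That puts its earliest start at hour 12; it finishes at 12 + 9 = hour 21.
Dimensional inspection waits on surface grinding (finishes hour 21), so it starts at hour 21 and finishes at 21 + 6 = hour 27.
Final packaging waits on dimensional inspection (finishes hour 27, plus 3-hour gap → hour 30); cutting (finishes hour 8); CNC milling (finishes hour 12). The latest of these is hour 30, which is the earliest final packaging can start.

30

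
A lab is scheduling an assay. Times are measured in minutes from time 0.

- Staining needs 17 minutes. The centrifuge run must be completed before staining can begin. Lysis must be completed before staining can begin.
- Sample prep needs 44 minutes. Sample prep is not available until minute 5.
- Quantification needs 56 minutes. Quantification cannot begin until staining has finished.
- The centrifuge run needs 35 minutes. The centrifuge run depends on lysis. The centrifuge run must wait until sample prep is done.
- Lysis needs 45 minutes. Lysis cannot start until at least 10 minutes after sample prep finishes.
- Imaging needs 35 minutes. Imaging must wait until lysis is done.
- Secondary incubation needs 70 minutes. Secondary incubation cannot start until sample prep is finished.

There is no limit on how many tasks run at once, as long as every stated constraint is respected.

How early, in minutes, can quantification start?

Sample prep waits on its own release at minute 5, so it starts at minute 5 and finishes at 5 + 44 = minute 49.
Lysis waits on sample prep (finishes minute 49, plus 10-minute gap → minute 59), so it starts at minute 59 and finishes at 59 + 45 = minute 104.
The centrifuge run needs all of lysis (finishes minute 104); sample prep (finishes minute 49). That puts its earliest start at minute 104; it finishes at 104 + 35 = minute 139.
Staining cannot start until the centrifuge run (finishes minute 139); lysis (finishes minute 104). The controlling bound is minute 139, so staining finishes at 139 + 17 = minute 156.
Quantification waits on staining (finishes minute 156), so the earliest it can start is minute 156.

156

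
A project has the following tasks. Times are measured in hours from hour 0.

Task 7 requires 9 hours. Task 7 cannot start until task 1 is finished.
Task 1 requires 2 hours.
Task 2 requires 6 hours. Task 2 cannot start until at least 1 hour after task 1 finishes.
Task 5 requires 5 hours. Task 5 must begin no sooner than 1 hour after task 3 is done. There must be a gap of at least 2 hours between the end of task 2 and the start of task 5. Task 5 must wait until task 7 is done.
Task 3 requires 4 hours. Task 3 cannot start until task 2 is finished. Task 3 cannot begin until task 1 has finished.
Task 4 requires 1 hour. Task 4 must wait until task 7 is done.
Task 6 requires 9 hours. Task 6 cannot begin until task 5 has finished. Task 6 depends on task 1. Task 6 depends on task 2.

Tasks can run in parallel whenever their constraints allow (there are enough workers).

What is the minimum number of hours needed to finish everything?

28

Task 1 can start immediately at hour 0; it finishes at hour 2.
Task 7 cannot begin until task 1 (finishes hour 2). It runs from hour 2 to 2 + 9 = hour 11.
After task 7 (finishes hour 11), task 4 can start at hour 11 and finishes at hour 12.
Task 2 waits on task 1 (finishes hour 2, plus 1-hour gap → hour 3), so it starts at hour 3 and finishes at 3 + 6 = hour 9.
Task 3 cannot start until task 2 (finishes hour 9); task 1 (finishes hour 2). The controlling bound is hour 9, so task 3 finishes at 9 + 4 = hour 13.
Task 5 needs all of task 3 (finishes hour 13, plus 1-hour gap → hour 14); task 2 (finishes hour 9, plus 2-hour gap → hour 11); task 7 (finishes hour 11). That puts its earliest start at hour 14; it finishes at 14 + 5 = hour 19.
Task 6 needs all of task 5 (finishes hour 19); task 1 (finishes hour 2); task 2 (finishes hour 9). That puts its earliest start at hour 19; it finishes at 19 + 9 = hour 28.
All tasks are finished once the last one completes. Finish times: Task 1 at 2, Task 2 at 9, Task 3 at 13, Task 4 at 12, Task 5 at 19, Task 6 at 28, Task 7 at 11. The latest is hour 28.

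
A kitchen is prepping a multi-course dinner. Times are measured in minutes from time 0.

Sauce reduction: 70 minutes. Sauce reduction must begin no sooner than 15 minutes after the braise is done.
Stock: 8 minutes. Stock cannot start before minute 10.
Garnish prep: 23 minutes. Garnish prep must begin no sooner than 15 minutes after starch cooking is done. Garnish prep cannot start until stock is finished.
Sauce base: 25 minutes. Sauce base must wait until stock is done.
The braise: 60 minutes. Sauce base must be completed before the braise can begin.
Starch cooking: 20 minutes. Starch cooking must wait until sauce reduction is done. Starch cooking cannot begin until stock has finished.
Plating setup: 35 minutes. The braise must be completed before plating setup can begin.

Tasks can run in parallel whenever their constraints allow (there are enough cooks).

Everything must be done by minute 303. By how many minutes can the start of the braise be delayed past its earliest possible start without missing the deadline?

57

After its own release at minute 10, stock can start at minute 10 and finishes at minute 18.
After stock (finishes minute 18), sauce base can start at minute 18 and finishes at minute 43.
The braise cannot begin until sauce base (finishes minute 43). It runs from minute 43 to 43 + 60 = minute 103.

Working backward from the deadline:
Garnish prep must finish by minute 303; it takes 23 minutes, so it must start by 303 − 23 = minute 280.
Starch cooking feeds into garnish prep (must start by minute 280, minus 15-minute gap → minute 265); so starch cooking must finish by minute 265 and therefore start by minute 245.
Sauce reduction must finish before starch cooking (must start by minute 245). With a 70-minute duration, sauce reduction must start by 245 − 70 = minute 175.
To finish by minute 303, plating setup (duration 35) must start no later than minute 268.
The braise has several dependents: sauce reduction (must start by minute 175, minus 15-minute gap → minute 160); plating setup (must start by minute 268). The earliest of those limits is minute 160, so the braise must start by 160 − 60 = minute 100.
So the braise can start as early as minute 43 and as late as minute 100, giving 100 − 43 = 57 minutes of slack.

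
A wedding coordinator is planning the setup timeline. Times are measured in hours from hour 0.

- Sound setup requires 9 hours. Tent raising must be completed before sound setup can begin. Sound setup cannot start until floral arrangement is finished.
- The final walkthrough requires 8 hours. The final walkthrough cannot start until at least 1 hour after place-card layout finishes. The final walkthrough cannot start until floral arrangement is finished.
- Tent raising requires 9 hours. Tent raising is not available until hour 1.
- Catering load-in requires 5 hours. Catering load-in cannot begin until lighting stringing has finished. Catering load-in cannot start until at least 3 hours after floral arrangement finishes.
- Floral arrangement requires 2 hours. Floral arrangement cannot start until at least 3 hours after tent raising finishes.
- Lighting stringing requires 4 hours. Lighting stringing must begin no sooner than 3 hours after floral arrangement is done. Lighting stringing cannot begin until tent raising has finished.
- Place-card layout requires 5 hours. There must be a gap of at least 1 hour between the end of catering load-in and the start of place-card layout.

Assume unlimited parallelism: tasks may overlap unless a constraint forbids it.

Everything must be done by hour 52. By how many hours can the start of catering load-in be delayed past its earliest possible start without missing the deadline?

Tent raising cannot begin until its own release at hour 1. It runs from hour 1 to 1 + 9 = hour 10.
Floral arrangement waits on tent raising (finishes hour 10, plus 3-hour gap → hour 13), so it starts at hour 13 and finishes at 13 + 2 = hour 15.
Lighting stringing needs all of floral arrangement (finishes hour 15, plus 3-hour gap → hour 18); tent raising (finishes hour 10). That puts its earliest start at hour 18; it finishes at 18 + 4 = hour 22.
Catering load-in has to wait for lighting stringing (finishes hour 22); floral arrangement (finishes hour 15, plus 3-hour gap → hour 18). The latest of these is hour 22, so catering load-in runs hour 22 to 22 + 5 = hour 27.

Working backward from the deadline:
Nothing follows the final walkthrough; the deadline of hour 52 is its only limit. It must start by 52 − 8 = hour 44.
Place-card layout feeds into the final walkthrough (must start by hour 44, minus 1-hour gap → hour 43); so place-card layout must finish by hour 43 and therefore start by hour 38.
Catering load-in feeds into place-card layout (must start by hour 38, minus 1-hour gap → hour 37); so catering load-in must finish by hour 37 and therefore start by hour 32.
So catering load-in can start as early as hour 22 and as late as hour 32, giving 32 − 22 = 10 hours of slack.

10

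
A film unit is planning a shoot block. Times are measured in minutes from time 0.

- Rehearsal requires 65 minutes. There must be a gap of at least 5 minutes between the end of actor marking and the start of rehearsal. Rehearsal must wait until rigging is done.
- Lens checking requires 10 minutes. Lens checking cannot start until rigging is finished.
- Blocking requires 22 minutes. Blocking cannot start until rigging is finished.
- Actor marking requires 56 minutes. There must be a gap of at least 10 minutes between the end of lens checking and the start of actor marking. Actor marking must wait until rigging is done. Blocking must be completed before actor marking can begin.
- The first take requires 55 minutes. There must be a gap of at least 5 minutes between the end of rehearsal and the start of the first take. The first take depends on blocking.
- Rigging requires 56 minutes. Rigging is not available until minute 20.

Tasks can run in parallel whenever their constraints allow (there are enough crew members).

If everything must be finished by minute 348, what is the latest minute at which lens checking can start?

142

To finish by minute 348, the first take (duration 55) must start no later than minute 293.
Rehearsal feeds into the first take (must start by minute 293, minus 5-minute gap → minute 288); so rehearsal must finish by minute 288 and therefore start by minute 223.
Since rehearsal (must start by minute 223, minus 5-minute gap → minute 218) depends on it, actor marking must finish by minute 218. Backing off its 56-minute duration gives a latest start of minute 162.
Lens checking must finish before actor marking (must start by minute 162, minus 10-minute gap → minute 152). With a 10-minute duration, lens checking must start by 152 − 10 = minute 142.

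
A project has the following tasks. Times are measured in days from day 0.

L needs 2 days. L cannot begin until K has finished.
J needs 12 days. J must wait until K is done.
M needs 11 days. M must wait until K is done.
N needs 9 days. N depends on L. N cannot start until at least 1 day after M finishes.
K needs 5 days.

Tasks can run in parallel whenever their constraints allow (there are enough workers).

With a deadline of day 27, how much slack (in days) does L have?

11

Nothing blocks K, so it runs from day 0 to day 5.
After K (finishes day 5), L can start at day 5 and finishes at day 7.

Working backward from the deadline:
N must finish by day 27; it takes 9 days, so it must start by 27 − 9 = day 18.
Since N (must start by day 18) depends on it, L must finish by day 18. Backing off its 2-day duration gives a latest start of day 16.
So L can start as early as day 5 and as late as day 16, giving 16 − 5 = 11 days of slack.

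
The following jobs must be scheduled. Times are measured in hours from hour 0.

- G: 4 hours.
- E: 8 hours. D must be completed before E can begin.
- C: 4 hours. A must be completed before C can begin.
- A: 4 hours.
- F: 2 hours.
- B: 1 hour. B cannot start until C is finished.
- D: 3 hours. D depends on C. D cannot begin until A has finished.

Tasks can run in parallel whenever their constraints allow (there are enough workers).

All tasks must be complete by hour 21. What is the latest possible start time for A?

2

Nothing follows B; the deadline of hour 21 is its only limit. It must start by 21 − 1 = hour 20.
E must finish by hour 21; it takes 8 hours, so it must start by 21 − 8 = hour 13.
Since E (must start by hour 13) depends on it, D must finish by hour 13. Backing off its 3-hour duration gives a latest start of hour 10.
C feeds B (must start by hour 20); D (must start by hour 10). Taking the minimum, C must finish by hour 10 and start by 10 − 4 = hour 6.
A must finish in time for C (must start by hour 6); D (must start by hour 10). The tightest is hour 6, so A must start by 6 − 4 = hour 2.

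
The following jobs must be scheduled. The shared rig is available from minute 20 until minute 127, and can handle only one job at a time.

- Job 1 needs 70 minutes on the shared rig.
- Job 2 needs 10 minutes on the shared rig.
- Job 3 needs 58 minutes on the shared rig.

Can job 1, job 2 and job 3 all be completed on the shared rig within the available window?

No

The shared rig window is 127 − 20 = 107 minutes.
Running back to back, the jobs need 70 + 10 + 58 = 138 minutes on the shared rig.
Since 138 > 107, they cannot all fit.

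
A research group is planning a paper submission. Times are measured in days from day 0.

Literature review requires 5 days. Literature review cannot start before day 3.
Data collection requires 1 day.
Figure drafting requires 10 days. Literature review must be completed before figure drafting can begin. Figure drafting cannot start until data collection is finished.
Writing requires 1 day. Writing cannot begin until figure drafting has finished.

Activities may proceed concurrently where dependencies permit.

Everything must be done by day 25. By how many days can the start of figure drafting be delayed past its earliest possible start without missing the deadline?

6

Data collection has no prerequisites, so it starts at day 0 and finishes at day 1.
After its own release at day 3, literature review can start at day 3 and finishes at day 8.
Figure drafting has to wait for literature review (finishes day 8); data collection (finishes day 1). The latest of these is day 8, so figure drafting runs day 8 to 8 + 10 = day 18.

Working backward from the deadline:
Writing has no dependents, so it just needs to finish by day 25. Starting by 25 − 1 = day 24 achieves that.
Figure drafting has to be done before writing (must start by day 24). That means finishing by day 24, i.e. starting by 24 − 10 = day 14.
So figure drafting can start as early as day 8 and as late as day 14, giving 14 − 8 = 6 days of slack.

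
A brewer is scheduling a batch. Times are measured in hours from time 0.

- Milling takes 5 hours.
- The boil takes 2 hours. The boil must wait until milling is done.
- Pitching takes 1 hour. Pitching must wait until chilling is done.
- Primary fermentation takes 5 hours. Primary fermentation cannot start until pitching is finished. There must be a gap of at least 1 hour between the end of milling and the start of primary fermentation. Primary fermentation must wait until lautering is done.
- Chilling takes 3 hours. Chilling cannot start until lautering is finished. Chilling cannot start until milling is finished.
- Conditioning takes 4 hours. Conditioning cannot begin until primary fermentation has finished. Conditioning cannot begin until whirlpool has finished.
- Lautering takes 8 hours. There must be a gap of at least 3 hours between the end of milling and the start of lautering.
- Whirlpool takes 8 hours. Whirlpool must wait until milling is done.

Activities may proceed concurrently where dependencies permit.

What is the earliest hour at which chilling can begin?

Milling can start immediately at hour 0; it finishes at hour 5.
After milling (finishes hour 5, plus 3-hour gap → hour 8), lautering can start at hour 8 and finishes at hour 16.
Chilling waits on lautering (finishes hour 16); milling (finishes hour 5). The latest of these is hour 16, which is the earliest chilling can start.

16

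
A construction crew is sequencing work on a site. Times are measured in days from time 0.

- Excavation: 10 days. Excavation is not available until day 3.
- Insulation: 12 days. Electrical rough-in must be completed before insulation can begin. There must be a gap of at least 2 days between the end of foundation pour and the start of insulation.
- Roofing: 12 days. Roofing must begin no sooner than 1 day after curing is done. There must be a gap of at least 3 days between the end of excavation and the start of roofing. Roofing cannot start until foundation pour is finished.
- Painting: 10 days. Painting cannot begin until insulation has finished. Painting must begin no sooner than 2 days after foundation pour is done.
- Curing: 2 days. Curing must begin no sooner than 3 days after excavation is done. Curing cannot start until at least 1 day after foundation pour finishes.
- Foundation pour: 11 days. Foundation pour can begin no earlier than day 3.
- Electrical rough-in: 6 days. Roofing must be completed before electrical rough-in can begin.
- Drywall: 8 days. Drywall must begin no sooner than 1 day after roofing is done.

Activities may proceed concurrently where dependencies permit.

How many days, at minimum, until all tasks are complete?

59

After its own release at day 3, foundation pour can start at day 3 and finishes at day 14.
Excavation waits on its own release at day 3, so it starts at day 3 and finishes at 3 + 10 = day 13.
Curing cannot start until excavation (finishes day 13, plus 3-day gap → day 16); foundation pour (finishes day 14, plus 1-day gap → day 15). The controlling bound is day 16, so curing finishes at 16 + 2 = day 18.
Roofing cannot start until curing (finishes day 18, plus 1-day gap → day 19); excavation (finishes day 13, plus 3-day gap → day 16); foundation pour (finishes day 14). The controlling bound is day 19, so roofing finishes at 19 + 12 = day 31.
Drywall waits on roofing (finishes day 31, plus 1-day gap → day 32), so it starts at day 32 and finishes at 32 + 8 = day 40.
Electrical rough-in waits on roofing (finishes day 31), so it starts at day 31 and finishes at 31 + 6 = day 37.
Insulation has to wait for electrical rough-in (finishes day 37); foundation pour (finishes day 14, plus 2-day gap → day 16). The latest of these is day 37, so insulation runs day 37 to 37 + 12 = day 49.
Painting has to wait for insulation (finishes day 49); foundation pour (finishes day 14, plus 2-day gap → day 16). The latest of these is day 49, so painting runs day 49 to 49 + 10 = day 59.
All tasks are finished once the last one completes. Finish times: Excavation at 13, Foundation pour at 14, Curing at 18, Roofing at 31, Electrical rough-in at 37, Insulation at 49, Drywall at 40, Painting at 59. The latest is day 59.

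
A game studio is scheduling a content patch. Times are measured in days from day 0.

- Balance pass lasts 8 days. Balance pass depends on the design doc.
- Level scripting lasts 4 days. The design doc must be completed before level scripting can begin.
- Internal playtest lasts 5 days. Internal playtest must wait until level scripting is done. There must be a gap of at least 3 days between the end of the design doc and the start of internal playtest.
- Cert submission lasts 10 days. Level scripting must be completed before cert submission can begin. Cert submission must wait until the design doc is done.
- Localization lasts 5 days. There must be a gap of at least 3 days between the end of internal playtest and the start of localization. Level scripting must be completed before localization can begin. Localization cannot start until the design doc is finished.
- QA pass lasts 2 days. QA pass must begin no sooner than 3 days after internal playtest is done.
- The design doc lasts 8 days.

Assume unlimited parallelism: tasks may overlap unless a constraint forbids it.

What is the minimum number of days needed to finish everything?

25

The design doc can start immediately at day 0; it finishes at day 8.
Balance pass cannot begin until the design doc (finishes day 8). It runs from day 8 to 8 + 8 = day 16.
Level scripting cannot begin until the design doc (finishes day 8). It runs from day 8 to 8 + 4 = day 12.
Cert submission has to wait for level scripting (finishes day 12); the design doc (finishes day 8). The latest of these is day 12, so cert submission runs day 12 to 12 + 10 = day 22.
For internal playtest: level scripting (finishes day 12); the design doc (finishes day 8, plus 3-day gap → day 11). Taking the maximum gives a start of day 12, and it finishes at 12 + 5 = day 17.
QA pass waits on internal playtest (finishes day 17, plus 3-day gap → day 20), so it starts at day 20 and finishes at 20 + 2 = day 22.
Localization needs all of internal playtest (finishes day 17, plus 3-day gap → day 20); level scripting (finishes day 12); the design doc (finishes day 8). That puts its earliest start at day 20; it finishes at 20 + 5 = day 25.
All tasks are finished once the last one completes. Finish times: The design doc at 8, Level scripting at 12, Internal playtest at 17, Balance pass at 16, Localization at 25, QA pass at 22, Cert submission at 22. The latest is day 25.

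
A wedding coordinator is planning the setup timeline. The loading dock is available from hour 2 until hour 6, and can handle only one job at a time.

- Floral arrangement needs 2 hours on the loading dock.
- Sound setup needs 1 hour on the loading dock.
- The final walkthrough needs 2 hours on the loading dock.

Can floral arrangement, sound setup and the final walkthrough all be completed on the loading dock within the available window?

The loading dock window is 6 − 2 = 4 hours.
Running back to back, the jobs need 2 + 1 + 2 = 5 hours on the loading dock.
Since 5 > 4, they cannot all fit.

No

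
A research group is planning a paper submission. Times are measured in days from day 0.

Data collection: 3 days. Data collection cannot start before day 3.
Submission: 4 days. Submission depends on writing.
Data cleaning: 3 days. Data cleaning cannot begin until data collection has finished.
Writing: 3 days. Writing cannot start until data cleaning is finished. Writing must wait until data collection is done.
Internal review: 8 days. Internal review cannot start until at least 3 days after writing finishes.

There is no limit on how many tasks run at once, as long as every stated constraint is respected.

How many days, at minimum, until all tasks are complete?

23

After its own release at day 3, data collection can start at day 3 and finishes at day 6.
Data cleaning waits on data collection (finishes day 6), so it starts at day 6 and finishes at 6 + 3 = day 9.
For writing: data cleaning (finishes day 9); data collection (finishes day 6). Taking the maximum gives a start of day 9, and it finishes at 9 + 3 = day 12.
After writing (finishes day 12), submission can start at day 12 and finishes at day 16.
After writing (finishes day 12, plus 3-day gap → day 15), internal review can start at day 15 and finishes at day 23.
All tasks are finished once the last one completes. Finish times: Data collection at 6, Data cleaning at 9, Writing at 12, Internal review at 23, Submission at 16. The latest is day 23.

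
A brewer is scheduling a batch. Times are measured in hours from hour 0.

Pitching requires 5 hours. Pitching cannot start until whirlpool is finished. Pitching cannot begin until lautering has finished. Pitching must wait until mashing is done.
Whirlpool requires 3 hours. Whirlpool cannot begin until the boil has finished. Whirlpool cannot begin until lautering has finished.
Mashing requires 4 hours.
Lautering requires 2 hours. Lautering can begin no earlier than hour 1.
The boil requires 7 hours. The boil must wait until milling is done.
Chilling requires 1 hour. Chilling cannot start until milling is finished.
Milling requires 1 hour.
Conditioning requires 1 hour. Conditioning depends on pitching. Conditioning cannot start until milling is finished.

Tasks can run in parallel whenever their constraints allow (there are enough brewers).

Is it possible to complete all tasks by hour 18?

Yes

Lautering waits on its own release at hour 1, so it starts at hour 1 and finishes at 1 + 2 = hour 3.
Mashing can start immediately at hour 0; it finishes at hour 4.
Milling has no prerequisites, so it starts at hour 0 and finishes at hour 1.
Chilling cannot begin until milling (finishes hour 1). It runs from hour 1 to 1 + 1 = hour 2.
After milling (finishes hour 1), the boil can start at hour 1 and finishes at hour 8.
Whirlpool needs all of the boil (finishes hour 8); lautering (finishes hour 3). That puts its earliest start at hour 8; it finishes at 8 + 3 = hour 11.
For pitching: whirlpool (finishes hour 11); lautering (finishes hour 3); mashing (finishes hour 4). Taking the maximum gives a start of hour 11, and it finishes at 11 + 5 = hour 16.
Conditioning cannot start until pitching (finishes hour 16); milling (finishes hour 1). The controlling bound is hour 16, so conditioning finishes at 16 + 1 = hour 17.
Every task is finished by hour 17, which is no later than the deadline of 18, so the schedule is feasible.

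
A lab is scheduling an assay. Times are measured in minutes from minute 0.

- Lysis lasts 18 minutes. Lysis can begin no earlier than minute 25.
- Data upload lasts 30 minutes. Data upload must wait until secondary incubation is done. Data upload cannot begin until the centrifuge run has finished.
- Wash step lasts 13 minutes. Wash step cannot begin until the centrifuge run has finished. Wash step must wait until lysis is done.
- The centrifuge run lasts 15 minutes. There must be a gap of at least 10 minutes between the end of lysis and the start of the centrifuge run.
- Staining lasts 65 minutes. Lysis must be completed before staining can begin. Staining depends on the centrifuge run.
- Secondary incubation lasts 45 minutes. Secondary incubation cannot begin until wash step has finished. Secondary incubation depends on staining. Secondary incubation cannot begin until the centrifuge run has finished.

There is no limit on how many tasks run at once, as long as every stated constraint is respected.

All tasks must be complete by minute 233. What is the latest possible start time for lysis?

50

Data upload has no dependents, so it just needs to finish by minute 233. Starting by 233 − 30 = minute 203 achieves that.
Secondary incubation feeds into data upload (must start by minute 203); so secondary incubation must finish by minute 203 and therefore start by minute 158.
Since secondary incubation (must start by minute 158) depends on it, wash step must finish by minute 158. Backing off its 13-minute duration gives a latest start of minute 145.
Staining feeds into secondary incubation (must start by minute 158); so staining must finish by minute 158 and therefore start by minute 93.
The centrifuge run feeds wash step (must start by minute 145); staining (must start by minute 93); secondary incubation (must start by minute 158); data upload (must start by minute 203). Taking the minimum, the centrifuge run must finish by minute 93 and start by 93 − 15 = minute 78.
Lysis feeds the centrifuge run (must start by minute 78, minus 10-minute gap → minute 68); wash step (must start by minute 145); staining (must start by minute 93). Taking the minimum, lysis must finish by minute 68 and start by 68 − 18 = minute 50.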